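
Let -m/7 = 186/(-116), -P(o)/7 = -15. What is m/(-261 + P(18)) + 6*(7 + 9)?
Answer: 289319/3016 ≈ 95.928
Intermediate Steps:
P(o) = 105 (P(o) = -7*(-15) = 105)
m = 651/58 (m = -1302/(-116) = -1302*(-1)/116 = -7*(-93/58) = 651/58 ≈ 11.224)
m/(-261 + P(18)) + 6*(7 + 9) = 651/(58*(-261 + 105)) + 6*(7 + 9) = (651/58)/(-156) + 6*16 = (651/58)*(-1/156) + 96 = -217/3016 + 96 = 289319/3016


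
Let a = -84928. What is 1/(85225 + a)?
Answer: 1/297 ≈ 0.0033670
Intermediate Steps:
1/(85225 + a) = 1/(85225 - 84928) = 1/297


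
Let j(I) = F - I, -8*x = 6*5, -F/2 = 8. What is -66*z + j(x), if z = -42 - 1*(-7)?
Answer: 9191/4 ≈ 2297.8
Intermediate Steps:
F = -16 (F = -2*8 = -16)
x = -15/4 (x = -3*5/4 = -⅛*30 = -15/4 ≈ -3.7500)
j(I) = -16 - I
z = -35 (z = -42 + 7 = -35)
-66*z + j(x) = -66*(-35) + (-16 - 1*(-15/4)) = 2310 + (-16 + 15/4) = 2310 - 49/4 = 9191/4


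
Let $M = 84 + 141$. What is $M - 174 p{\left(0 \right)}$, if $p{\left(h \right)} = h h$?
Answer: $225$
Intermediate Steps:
$p{\left(h \right)} = h^{2}$
$M = 225$
$M - 174 p{\left(0 \right)} = 225 - 174 \cdot 0^{2} = 225 - 0 = 225 + 0 = 225$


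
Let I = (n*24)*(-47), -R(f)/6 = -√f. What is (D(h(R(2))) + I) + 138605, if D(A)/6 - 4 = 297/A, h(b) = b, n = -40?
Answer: 183749 + 297*√2/2 ≈ 1.8396e+5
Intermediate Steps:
R(f) = 6*√f (R(f) = -(-6)*√f = 6*√f)
I = 45120 (I = -40*24*(-47) = -960*(-47) = 45120)
D(A) = 24 + 1782/A (D(A) = 24 + 6*(297/A) = 24 + 1782/A)
(D(h(R(2))) + I) + 138605 = ((24 + 1782/((6*√2))) + 45120) + 138605 = ((24 + 1782*(√2/12)) + 45120) + 138605 = ((24 + 297*√2/2) + 45120) + 138605 = (45144 + 297*√2/2) + 138605 = 183749 + 297*√2/2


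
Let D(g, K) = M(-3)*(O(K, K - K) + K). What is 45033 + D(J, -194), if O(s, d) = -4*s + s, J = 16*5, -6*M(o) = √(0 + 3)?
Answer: 45033 - 194*√3/3 ≈ 44921.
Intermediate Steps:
M(o) = -√3/6 (M(o) = -√(0 + 3)/6 = -√3/6)
J = 80
O(s, d) = -3*s
D(g, K) = K*√3/3 (D(g, K) = (-√3/6)*(-3*K + K) = (-√3/6)*(-2*K) = K*√3/3)
45033 + D(J, -194) = 45033 + (⅓)*(-194)*√3 = 45033 - 194*√3/3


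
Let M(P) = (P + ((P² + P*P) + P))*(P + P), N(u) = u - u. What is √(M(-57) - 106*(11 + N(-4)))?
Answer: I*√728942 ≈ 853.78*I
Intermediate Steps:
N(u) = 0
M(P) = 2*P*(2*P + 2*P²) (M(P) = (P + ((P² + P²) + P))*(2*P) = (P + (2*P² + P))*(2*P) = (P + (P + 2*P²))*(2*P) = (2*P + 2*P²)*(2*P) = 2*P*(2*P + 2*P²))
√(M(-57) - 106*(11 + N(-4))) = √(4*(-57)²*(1 - 57) - 106*(11 + 0)) = √(4*3249*(-56) - 106*11) = √(-727776 - 1166) = √(-728942) = I*√728942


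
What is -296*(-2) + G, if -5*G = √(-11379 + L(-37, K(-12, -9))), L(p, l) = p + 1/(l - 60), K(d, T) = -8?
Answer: 592 - I*√13196913/170 ≈ 592.0 - 21.369*I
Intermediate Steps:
L(p, l) = p + 1/(-60 + l)
G = -I*√13196913/170 (G = -√(-11379 + (1 - 60*(-37) - 8*(-37))/(-60 - 8))/5 = -√(-11379 + (1 + 2220 + 296)/(-68))/5 = -√(-11379 - 1/68*2517)/5 = -√(-11379 - 2517/68)/5 = -I*√13196913/170 ≈ -21.369*I)
-296*(-2) + G = -296*(-2) - I*√13196913/170 = 592 - I*√13196913/170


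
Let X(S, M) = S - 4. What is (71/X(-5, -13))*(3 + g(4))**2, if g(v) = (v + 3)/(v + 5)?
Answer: -82076/729 ≈ -112.59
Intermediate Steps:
X(S, M) = -4 + S
g(v) = (3 + v)/(5 + v)
(71/X(-5, -13))*(3 + g(4))**2 = (71/(-4 - 5))*(3 + (3 + 4)/(5 + 4))**2 = (71/(-9))*(3 + 7/9)**2 = (71*(-1/9))*(3 + (1/9)*7)**2 = -71*(3 + 7/9)**2/9 = -71*(34/9)**2/9 = -71/9*1156/81 = -82076/729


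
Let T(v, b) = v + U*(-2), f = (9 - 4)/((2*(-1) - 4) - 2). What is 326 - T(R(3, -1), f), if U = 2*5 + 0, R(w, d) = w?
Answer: 343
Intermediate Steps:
f = -5/8 (f = 5/((-2 - 4) - 2) = 5/(-6 - 2) = 5/(-8) = 5*(-1/8) = -5/8 ≈ -0.62500)
U = 10 (U = 10 + 0 = 10)
T(v, b) = -20 + v (T(v, b) = v + 10*(-2) = v - 20 = -20 + v)
326 - T(R(3, -1), f) = 326 - (-20 + 3) = 326 - 1*(-17) = 326 + 17 = 343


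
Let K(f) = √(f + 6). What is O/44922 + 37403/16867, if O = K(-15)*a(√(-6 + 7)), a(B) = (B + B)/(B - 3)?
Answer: 37403/16867 - I/14974 ≈ 2.2175 - 6.6782e-5*I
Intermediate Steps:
a(B) = 2*B/(-3 + B) (a(B) = (2*B)/(-3 + B) = 2*B/(-3 + B))
K(f) = √(6 + f)
O = -3*I (O = √(6 - 15)*(2*√(-6 + 7)/(-3 + √(-6 + 7))) = √(-9)*(2*√1/(-3 + √1)) = (3*I)*(2*1/(-3 + 1)) = (3*I)*(2*1/(-2)) = (3*I)*(2*1*(-½)) = (3*I)*(-1) = -3*I ≈ -3.0*I)
O/44922 + 37403/16867 = -3*I/44922 + 37403/16867 = -3*I*(1/44922) + 37403*(1/16867) = -I/14974 + 37403/16867 = 37403/16867 - I/14974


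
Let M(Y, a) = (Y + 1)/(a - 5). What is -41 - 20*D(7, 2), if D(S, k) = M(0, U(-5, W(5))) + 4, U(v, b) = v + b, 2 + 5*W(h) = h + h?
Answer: -2491/21 ≈ -118.62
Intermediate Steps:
W(h) = -⅖ + 2*h/5 (W(h) = -⅖ + (h + h)/5 = -⅖ + (2*h)/5 = -⅖ + 2*h/5)
U(v, b) = b + v
M(Y, a) = (1 + Y)/(-5 + a)
D(S, k) = 163/42 (D(S, k) = (1 + 0)/(-5 + ((-⅖ + (⅖)*5) - 5)) + 4 = 1/(-5 + ((-⅖ + 2) - 5)) + 4 = 1/(-5 + (8/5 - 5)) + 4 = 1/(-5 - 17/5) + 4 = 1/(-42/5) + 4 = -5/42*1 + 4 = -5/42 + 4 = 163/42)
-41 - 20*D(7, 2) = -41 - 20*163/42 = -41 - 1630/21 = -2491/21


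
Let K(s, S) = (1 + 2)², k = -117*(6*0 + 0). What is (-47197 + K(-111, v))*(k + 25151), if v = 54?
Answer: -1186825388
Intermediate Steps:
k = 0 (k = -117*(0 + 0) = -117*0 = 0)
K(s, S) = 9 (K(s, S) = 3² = 9)
(-47197 + K(-111, v))*(k + 25151) = (-47197 + 9)*(0 + 25151) = -47188*25151 = -1186825388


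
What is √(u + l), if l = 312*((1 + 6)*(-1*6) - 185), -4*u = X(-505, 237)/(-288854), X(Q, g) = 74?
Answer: I*√5909316112628585/288854 ≈ 266.13*I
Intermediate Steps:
u = 37/577708 (u = -37/(2*(-288854)) = -37*(-1)/(2*288854) = -¼*(-37/144427) = 37/577708 ≈ 6.4046e-5)
l = -70824 (l = 312*(7*(-6) - 185) = 312*(-42 - 185) = 312*(-227) = -70824)
√(u + l) = √(37/577708 - 70824) = √(-40915591355/577708) = I*√5909316112628585/288854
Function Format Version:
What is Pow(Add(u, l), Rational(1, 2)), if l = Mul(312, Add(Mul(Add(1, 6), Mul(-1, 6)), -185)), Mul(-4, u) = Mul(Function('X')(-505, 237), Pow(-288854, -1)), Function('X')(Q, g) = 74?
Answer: Mul(Rational(1, 288854), I, Pow(5909316112628585, Rational(1, 2))) ≈ Mul(266.13, I)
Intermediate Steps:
u = Rational(37, 577708) (u = Mul(Rational(-1, 4), Mul(74, Pow(-288854, -1))) = Mul(Rational(-1, 4), Mul(74, Rational(-1, 288854))) = Mul(Rational(-1, 4), Rational(-37, 144427)) = Rational(37, 577708) ≈ 6.4046e-5)
l = -70824 (l = Mul(312, Add(Mul(7, -6), -185)) = Mul(312, Add(-42, -185)) = Mul(312, -227) = -70824)
Pow(Add(u, l), Rational(1, 2)) = Pow(Add(Rational(37, 577708), -70824), Rational(1, 2)) = Pow(Rational(-40915591355, 577708), Rational(1, 2)) = Mul(Rational(1, 288854), I, Pow(5909316112628585, Rational(1, 2)))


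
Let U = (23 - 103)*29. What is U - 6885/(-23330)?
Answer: -10823743/4666 ≈ -2319.7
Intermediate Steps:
U = -2320 (U = -80*29 = -2320)
U - 6885/(-23330) = -2320 - 6885/(-23330) = -2320 - 6885*(-1)/23330 = -2320 - 1*(-1377/4666) = -2320 + 1377/4666 = -10823743/4666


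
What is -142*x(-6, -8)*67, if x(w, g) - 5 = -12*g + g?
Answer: -884802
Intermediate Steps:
x(w, g) = 5 - 11*g (x(w, g) = 5 + (-12*g + g) = 5 - 11*g)
-142*x(-6, -8)*67 = -142*(5 - 11*(-8))*67 = -142*(5 + 88)*67 = -142*93*67 = -13206*67 = -884802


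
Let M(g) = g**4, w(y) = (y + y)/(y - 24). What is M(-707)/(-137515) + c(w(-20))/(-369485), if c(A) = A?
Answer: -29013432231065071/15968772215 ≈ -1.8169e+6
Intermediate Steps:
w(y) = 2*y/(-24 + y) (w(y) = (2*y)/(-24 + y) = 2*y/(-24 + y))
M(-707)/(-137515) + c(w(-20))/(-369485) = (-707)**4/(-137515) + (2*(-20)/(-24 - 20))/(-369485) = 249849022801*(-1/137515) + (2*(-20)/(-44))*(-1/369485) = -35692717543/19645 + (2*(-20)*(-1/44))*(-1/369485) = -35692717543/19645 + (10/11)*(-1/369485) = -35692717543/19645 - 2/812867 = -29013432231065071/15968772215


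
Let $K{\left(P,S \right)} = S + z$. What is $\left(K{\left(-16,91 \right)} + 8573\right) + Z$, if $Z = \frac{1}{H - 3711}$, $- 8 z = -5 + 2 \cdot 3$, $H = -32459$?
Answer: $\frac{1253489431}{144680} \approx 8663.9$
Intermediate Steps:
$z = - \frac{1}{8}$ ($z = - \frac{-5 + 2 \cdot 3}{8} = - \frac{-5 + 6}{8} = \left(- \frac{1}{8}\right) 1 = - \frac{1}{8} \approx -0.125$)
$Z = - \frac{1}{36170}$ ($Z = \frac{1}{-32459 - 3711} = \frac{1}{-36170} = - \frac{1}{36170} \approx -2.7647 \cdot 10^{-5}$)
$K{\left(P,S \right)} = - \frac{1}{8} + S$ ($K{\left(P,S \right)} = S - \frac{1}{8} = - \frac{1}{8} + S$)
$\left(K{\left(-16,91 \right)} + 8573\right) + Z = \left(\left(- \frac{1}{8} + 91\right) + 8573\right) - \frac{1}{36170} = \left(\frac{727}{8} + 8573\right) - \frac{1}{36170} = \frac{69311}{8} - \frac{1}{36170} = \frac{1253489431}{144680}$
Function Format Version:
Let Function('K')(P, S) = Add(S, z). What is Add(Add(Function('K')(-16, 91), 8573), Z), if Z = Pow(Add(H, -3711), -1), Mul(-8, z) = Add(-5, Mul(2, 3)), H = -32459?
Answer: Rational(1253489431, 144680) ≈ 8663.9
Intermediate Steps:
z = Rational(-1, 8) (z = Mul(Rational(-1, 8), Add(-5, Mul(2, 3))) = Mul(Rational(-1, 8), Add(-5, 6)) = Mul(Rational(-1, 8), 1) = Rational(-1, 8) ≈ -0.12500)
Z = Rational(-1, 36170) (Z = Pow(Add(-32459, -3711), -1) = Pow(-36170, -1) = Rational(-1, 36170) ≈ -2.7647e-5)
Function('K')(P, S) = Add(Rational(-1, 8), S) (Function('K')(P, S) = Add(S, Rational(-1, 8)) = Add(Rational(-1, 8), S))
Add(Add(Function('K')(-16, 91), 8573), Z) = Add(Add(Add(Rational(-1, 8), 91), 8573), Rational(-1, 36170)) = Add(Add(Rational(727, 8), 8573), Rational(-1, 36170)) = Add(Rational(69311, 8), Rational(-1, 36170)) = Rational(1253489431, 144680)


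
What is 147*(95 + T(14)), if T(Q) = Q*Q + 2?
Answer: 43071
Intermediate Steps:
T(Q) = 2 + Q² (T(Q) = Q² + 2 = 2 + Q²)
147*(95 + T(14)) = 147*(95 + (2 + 14²)) = 147*(95 + (2 + 196)) = 147*(95 + 198) = 147*293 = 43071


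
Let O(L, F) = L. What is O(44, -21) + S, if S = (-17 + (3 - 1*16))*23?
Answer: -646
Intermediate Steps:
S = -690 (S = (-17 + (3 - 16))*23 = (-17 - 13)*23 = -30*23 = -690)
O(44, -21) + S = 44 - 690 = -646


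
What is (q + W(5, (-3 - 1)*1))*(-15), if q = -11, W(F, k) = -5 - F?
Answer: 315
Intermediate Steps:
(q + W(5, (-3 - 1)*1))*(-15) = (-11 + (-5 - 1*5))*(-15) = (-11 + (-5 - 5))*(-15) = (-11 - 10)*(-15) = -21*(-15) = 315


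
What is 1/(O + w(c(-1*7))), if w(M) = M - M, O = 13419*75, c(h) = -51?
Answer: 1/1006425 ≈ 9.9362e-7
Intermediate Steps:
O = 1006425
w(M) = 0
1/(O + w(c(-1*7))) = 1/(1006425 + 0) = 1/1006425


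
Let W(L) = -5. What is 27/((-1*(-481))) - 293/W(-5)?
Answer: 141068/2405 ≈ 58.656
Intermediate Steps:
27/((-1*(-481))) - 293/W(-5) = 27/((-1*(-481))) - 293/(-5) = 27/481 - 293*(-1/5) = 27*(1/481) + 293/5 = 27/481 + 293/5 = 141068/2405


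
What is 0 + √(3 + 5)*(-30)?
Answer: -60*√2 ≈ -84.853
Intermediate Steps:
0 + √(3 + 5)*(-30) = 0 + √8*(-30) = 0 + (2*√2)*(-30) = 0 - 60*√2 = -60*√2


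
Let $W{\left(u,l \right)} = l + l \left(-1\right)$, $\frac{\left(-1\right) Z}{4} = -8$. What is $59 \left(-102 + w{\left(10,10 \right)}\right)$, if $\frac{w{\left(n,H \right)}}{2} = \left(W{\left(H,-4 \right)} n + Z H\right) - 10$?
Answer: $30562$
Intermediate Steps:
$Z = 32$ ($Z = \left(-4\right) \left(-8\right) = 32$)
$W{\left(u,l \right)} = 0$ ($W{\left(u,l \right)} = l - l = 0$)
$w{\left(n,H \right)} = -20 + 64 H$ ($w{\left(n,H \right)} = 2 \left(\left(0 n + 32 H\right) - 10\right) = 2 \left(\left(0 + 32 H\right) - 10\right) = 2 \left(32 H - 10\right) = 2 \left(-10 + 32 H\right) = -20 + 64 H$)
$59 \left(-102 + w{\left(10,10 \right)}\right) = 59 \left(-102 + \left(-20 + 64 \cdot 10\right)\right) = 59 \left(-102 + \left(-20 + 640\right)\right) = 59 \left(-102 + 620\right) = 59 \cdot 518 = 30562$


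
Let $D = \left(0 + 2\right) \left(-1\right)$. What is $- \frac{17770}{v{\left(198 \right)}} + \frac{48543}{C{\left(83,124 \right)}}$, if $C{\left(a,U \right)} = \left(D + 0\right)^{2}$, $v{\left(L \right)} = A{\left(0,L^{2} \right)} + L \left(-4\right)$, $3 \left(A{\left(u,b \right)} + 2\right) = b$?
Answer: $\frac{297872851}{24548} \approx 12134.0$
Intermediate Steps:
$D = -2$ ($D = 2 \left(-1\right) = -2$)
$A{\left(u,b \right)} = -2 + \frac{b}{3}$
$v{\left(L \right)} = -2 - 4 L + \frac{L^{2}}{3}$ ($v{\left(L \right)} = \left(-2 + \frac{L^{2}}{3}\right) + L \left(-4\right) = \left(-2 + \frac{L^{2}}{3}\right) - 4 L = -2 - 4 L + \frac{L^{2}}{3}$)
$C{\left(a,U \right)} = 4$ ($C{\left(a,U \right)} = \left(-2 + 0\right)^{2} = \left(-2\right)^{2} = 4$)
$- \frac{17770}{v{\left(198 \right)}} + \frac{48543}{C{\left(83,124 \right)}} = - \frac{17770}{-2 - 792 + \frac{198^{2}}{3}} + \frac{48543}{4} = - \frac{17770}{-2 - 792 + \frac{1}{3} \cdot 39204} + 48543 \cdot \frac{1}{4} = - \frac{17770}{-2 - 792 + 13068} + \frac{48543}{4} = - \frac{17770}{12274} + \frac{48543}{4} = \left(-17770\right) \frac{1}{12274} + \frac{48543}{4} = - \frac{8885}{6137} + \frac{48543}{4} = \frac{297872851}{24548}$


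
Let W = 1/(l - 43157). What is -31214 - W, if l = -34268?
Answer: -2416743949/77425 ≈ -31214.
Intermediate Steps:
W = -1/77425 (W = 1/(-34268 - 43157) = 1/(-77425) = -1/77425 ≈ -1.2916e-5)
-31214 - W = -31214 - 1*(-1/77425) = -31214 + 1/77425 = -2416743949/77425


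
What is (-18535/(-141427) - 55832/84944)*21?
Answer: -1508591133/136515626 ≈ -11.051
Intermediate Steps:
(-18535/(-141427) - 55832/84944)*21 = (-18535*(-1/141427) - 55832*1/84944)*21 = (1685/12857 - 6979/10618)*21 = -71837673/136515626*21 = -1508591133/136515626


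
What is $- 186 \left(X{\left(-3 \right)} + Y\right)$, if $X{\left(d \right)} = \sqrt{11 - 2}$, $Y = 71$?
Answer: $-13764$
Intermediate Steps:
$X{\left(d \right)} = 3$ ($X{\left(d \right)} = \sqrt{9} = 3$)
$- 186 \left(X{\left(-3 \right)} + Y\right) = - 186 \left(3 + 71\right) = \left(-186\right) 74 = -13764$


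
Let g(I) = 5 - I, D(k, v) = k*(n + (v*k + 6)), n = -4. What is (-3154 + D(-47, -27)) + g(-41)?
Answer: -62845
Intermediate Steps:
D(k, v) = k*(2 + k*v) (D(k, v) = k*(-4 + (v*k + 6)) = k*(-4 + (k*v + 6)) = k*(-4 + (6 + k*v)) = k*(2 + k*v))
(-3154 + D(-47, -27)) + g(-41) = (-3154 - 47*(2 - 47*(-27))) + (5 - 1*(-41)) = (-3154 - 47*(2 + 1269)) + (5 + 41) = (-3154 - 47*1271) + 46 = (-3154 - 59737) + 46 = -62891 + 46 = -62845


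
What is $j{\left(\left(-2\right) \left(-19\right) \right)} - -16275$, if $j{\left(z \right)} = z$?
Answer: $16313$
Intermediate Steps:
$j{\left(\left(-2\right) \left(-19\right) \right)} - -16275 = \left(-2\right) \left(-19\right) - -16275 = 38 + 16275 = 16313$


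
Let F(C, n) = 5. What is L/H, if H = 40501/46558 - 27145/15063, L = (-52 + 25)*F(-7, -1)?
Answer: 94675925790/653750347 ≈ 144.82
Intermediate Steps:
L = -135 (L = (-52 + 25)*5 = -27*5 = -135)
H = -653750347/701303154 (H = 40501*(1/46558) - 27145*1/15063 = 40501/46558 - 27145/15063 = -653750347/701303154 ≈ -0.93219)
L/H = -135/(-653750347/701303154) = -135*(-701303154/653750347) = 94675925790/653750347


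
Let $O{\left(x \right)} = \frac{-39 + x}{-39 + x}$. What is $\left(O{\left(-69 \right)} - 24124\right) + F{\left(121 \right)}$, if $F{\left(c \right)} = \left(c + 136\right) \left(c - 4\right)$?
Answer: $5946$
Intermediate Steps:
$F{\left(c \right)} = \left(-4 + c\right) \left(136 + c\right)$ ($F{\left(c \right)} = \left(136 + c\right) \left(c - 4\right) = \left(136 + c\right) \left(-4 + c\right) = \left(-4 + c\right) \left(136 + c\right)$)
$O{\left(x \right)} = 1$
$\left(O{\left(-69 \right)} - 24124\right) + F{\left(121 \right)} = \left(1 - 24124\right) + \left(-544 + 121^{2} + 132 \cdot 121\right) = -24123 + \left(-544 + 14641 + 15972\right) = -24123 + 30069 = 5946$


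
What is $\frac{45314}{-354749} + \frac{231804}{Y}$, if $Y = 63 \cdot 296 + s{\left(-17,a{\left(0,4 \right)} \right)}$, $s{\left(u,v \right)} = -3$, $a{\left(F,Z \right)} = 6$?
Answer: $\frac{27129119222}{2204765035} \approx 12.305$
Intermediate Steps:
$Y = 18645$ ($Y = 63 \cdot 296 - 3 = 18648 - 3 = 18645$)
$\frac{45314}{-354749} + \frac{231804}{Y} = \frac{45314}{-354749} + \frac{231804}{18645} = 45314 \left(- \frac{1}{354749}\right) + 231804 \cdot \frac{1}{18645} = - \frac{45314}{354749} + \frac{77268}{6215} = \frac{27129119222}{2204765035}$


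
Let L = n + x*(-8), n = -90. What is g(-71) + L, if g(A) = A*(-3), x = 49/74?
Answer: 4355/37 ≈ 117.70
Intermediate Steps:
x = 49/74 (x = 49*(1/74) = 49/74 ≈ 0.66216)
g(A) = -3*A
L = -3526/37 (L = -90 + (49/74)*(-8) = -90 - 196/37 = -3526/37 ≈ -95.297)
g(-71) + L = -3*(-71) - 3526/37 = 213 - 3526/37 = 4355/37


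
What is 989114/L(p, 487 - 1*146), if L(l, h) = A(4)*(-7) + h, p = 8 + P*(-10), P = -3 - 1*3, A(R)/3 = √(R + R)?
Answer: 337287874/112753 + 41542788*√2/112753 ≈ 3512.4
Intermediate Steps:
A(R) = 3*√2*√R (A(R) = 3*√(R + R) = 3*√(2*R) = 3*(√2*√R) = 3*√2*√R)
P = -6 (P = -3 - 3 = -6)
p = 68 (p = 8 - 6*(-10) = 8 + 60 = 68)
L(l, h) = h - 42*√2 (L(l, h) = (3*√2*√4)*(-7) + h = (3*√2*2)*(-7) + h = (6*√2)*(-7) + h = -42*√2 + h = h - 42*√2)
989114/L(p, 487 - 1*146) = 989114/((487 - 1*146) - 42*√2) = 989114/((487 - 146) - 42*√2) = 989114/(341 - 42*√2)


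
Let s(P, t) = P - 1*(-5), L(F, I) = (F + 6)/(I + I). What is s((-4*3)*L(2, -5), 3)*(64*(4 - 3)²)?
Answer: 4672/5 ≈ 934.40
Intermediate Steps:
L(F, I) = (6 + F)/(2*I) (L(F, I) = (6 + F)/((2*I)) = (6 + F)*(1/(2*I)) = (6 + F)/(2*I))
s(P, t) = 5 + P (s(P, t) = P + 5 = 5 + P)
s((-4*3)*L(2, -5), 3)*(64*(4 - 3)²) = (5 + (-4*3)*((½)*(6 + 2)/(-5)))*(64*(4 - 3)²) = (5 - 6*(-1)*8/5)*(64*1²) = (5 - 12*(-⅘))*(64*1) = (5 + 48/5)*64 = (73/5)*64 = 4672/5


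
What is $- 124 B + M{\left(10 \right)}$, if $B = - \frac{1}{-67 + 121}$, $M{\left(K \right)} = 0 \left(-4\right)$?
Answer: $\frac{62}{27} \approx 2.2963$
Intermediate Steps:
$M{\left(K \right)} = 0$
$B = - \frac{1}{54} \approx -0.018519$
$- 124 B + M{\left(10 \right)} = \left(-124\right) \left(- \frac{1}{54}\right) + 0 = \frac{62}{27} + 0 = \frac{62}{27}$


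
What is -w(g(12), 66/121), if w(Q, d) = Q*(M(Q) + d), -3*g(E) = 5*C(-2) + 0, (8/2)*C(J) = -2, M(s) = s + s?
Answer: -365/198 ≈ -1.8434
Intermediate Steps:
M(s) = 2*s
C(J) = -½ (C(J) = (¼)*(-2) = -½)
g(E) = ⅚ (g(E) = -(5*(-½) + 0)/3 = -(-5/2 + 0)/3 = -⅓*(-5/2) = ⅚)
w(Q, d) = Q*(d + 2*Q) (w(Q, d) = Q*(2*Q + d) = Q*(d + 2*Q))
-w(g(12), 66/121) = -5*(66/121 + 2*(⅚))/6 = -5*(66*(1/121) + 5/3)/6 = -5*(6/11 + 5/3)/6 = -5*73/(6*33) = -1*365/198 = -365/198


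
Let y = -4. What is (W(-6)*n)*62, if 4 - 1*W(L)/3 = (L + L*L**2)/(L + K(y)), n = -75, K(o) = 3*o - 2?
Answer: 99045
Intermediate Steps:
K(o) = -2 + 3*o
W(L) = 12 - 3*(L + L**3)/(-14 + L) (W(L) = 12 - 3*(L + L*L**2)/(L + (-2 + 3*(-4))) = 12 - 3*(L + L**3)/(L + (-2 - 12)) = 12 - 3*(L + L**3)/(L - 14) = 12 - 3*(L + L**3)/(-14 + L))
(W(-6)*n)*62 = ((3*(-56 - 1*(-6)**3 + 3*(-6))/(-14 - 6))*(-75))*62 = ((3*(-56 - 1*(-216) - 18)/(-20))*(-75))*62 = ((3*(-1/20)*(-56 + 216 - 18))*(-75))*62 = ((3*(-1/20)*142)*(-75))*62 = -213/10*(-75)*62 = (3195/2)*62 = 99045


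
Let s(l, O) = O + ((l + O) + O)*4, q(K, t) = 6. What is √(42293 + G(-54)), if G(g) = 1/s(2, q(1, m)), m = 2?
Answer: √162574354/62 ≈ 205.65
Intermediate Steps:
s(l, O) = 4*l + 9*O (s(l, O) = O + ((O + l) + O)*4 = O + (l + 2*O)*4 = O + (4*l + 8*O) = 4*l + 9*O)
G(g) = 1/62 (G(g) = 1/(4*2 + 9*6) = 1/(8 + 54) = 1/62)
√(42293 + G(-54)) = √(42293 + 1/62) = √(2622167/62) = √162574354/62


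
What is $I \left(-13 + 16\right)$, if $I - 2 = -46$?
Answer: $-132$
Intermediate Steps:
$I = -44$ ($I = 2 - 46 = -44$)
$I \left(-13 + 16\right) = - 44 \left(-13 + 16\right) = \left(-44\right) 3 = -132$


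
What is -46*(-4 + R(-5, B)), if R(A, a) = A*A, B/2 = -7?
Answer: -966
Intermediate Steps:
B = -14 (B = 2*(-7) = -14)
R(A, a) = A**2
-46*(-4 + R(-5, B)) = -46*(-4 + (-5)**2) = -46*(-4 + 25) = -46*21 = -966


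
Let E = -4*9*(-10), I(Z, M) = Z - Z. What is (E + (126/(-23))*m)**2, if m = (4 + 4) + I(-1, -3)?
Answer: 52881984/529 ≈ 99966.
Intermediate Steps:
I(Z, M) = 0
E = 360 (E = -36*(-10) = 360)
m = 8 (m = (4 + 4) + 0 = 8 + 0 = 8)
(E + (126/(-23))*m)**2 = (360 + (126/(-23))*8)**2 = (360 + (126*(-1/23))*8)**2 = (360 - 126/23*8)**2 = (360 - 1008/23)**2 = (7272/23)**2 = 52881984/529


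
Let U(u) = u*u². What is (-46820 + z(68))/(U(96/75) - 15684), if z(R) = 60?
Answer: 182656250/61257433 ≈ 2.9818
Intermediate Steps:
U(u) = u³
(-46820 + z(68))/(U(96/75) - 15684) = (-46820 + 60)/((96/75)³ - 15684) = -46760/((96*(1/75))³ - 15684) = -46760/((32/25)³ - 15684) = -46760/(32768/15625 - 15684) = -46760/(-245029732/15625) = -46760*(-15625/245029732) = 182656250/61257433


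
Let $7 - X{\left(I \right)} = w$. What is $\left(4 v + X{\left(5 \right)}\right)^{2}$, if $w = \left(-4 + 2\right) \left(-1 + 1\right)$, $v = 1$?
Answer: $121$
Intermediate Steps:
$w = 0$ ($w = \left(-2\right) 0 = 0$)
$X{\left(I \right)} = 7$ ($X{\left(I \right)} = 7 - 0 = 7 + 0 = 7$)
$\left(4 v + X{\left(5 \right)}\right)^{2} = \left(4 \cdot 1 + 7\right)^{2} = \left(4 + 7\right)^{2} = 11^{2} = 121$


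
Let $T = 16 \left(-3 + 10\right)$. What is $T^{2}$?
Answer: $12544$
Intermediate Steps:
$T = 112$ ($T = 16 \cdot 7 = 112$)
$T^{2} = 112^{2} = 12544$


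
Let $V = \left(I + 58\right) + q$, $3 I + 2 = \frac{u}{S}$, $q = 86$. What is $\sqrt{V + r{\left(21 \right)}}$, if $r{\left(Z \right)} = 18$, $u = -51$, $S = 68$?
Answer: $\frac{\sqrt{5799}}{6} \approx 12.692$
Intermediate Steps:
$I = - \frac{11}{12}$ ($I = - \frac{2}{3} + \frac{\left(-51\right) \frac{1}{68}}{3} = - \frac{2}{3} + \frac{1}{3} \left(- \frac{3}{4}\right) = - \frac{2}{3} - \frac{1}{4} = - \frac{11}{12} \approx -0.91667$)
$V = \frac{1717}{12}$ ($V = \left(- \frac{11}{12} + 58\right) + 86 = \frac{685}{12} + 86 = \frac{1717}{12} \approx 143.08$)
$\sqrt{V + r{\left(21 \right)}} = \sqrt{\frac{1717}{12} + 18} = \sqrt{\frac{1933}{12}} = \frac{\sqrt{5799}}{6}$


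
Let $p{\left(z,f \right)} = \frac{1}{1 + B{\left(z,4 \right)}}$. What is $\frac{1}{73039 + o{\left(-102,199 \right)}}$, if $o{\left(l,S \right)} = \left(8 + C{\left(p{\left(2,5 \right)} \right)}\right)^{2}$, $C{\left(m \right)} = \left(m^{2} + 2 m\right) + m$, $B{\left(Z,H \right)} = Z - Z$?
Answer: $\frac{1}{73183} \approx 1.3664 \cdot 10^{-5}$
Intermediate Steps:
$B{\left(Z,H \right)} = 0$
$p{\left(z,f \right)} = 1$ ($p{\left(z,f \right)} = \frac{1}{1 + 0} = 1^{-1} = 1$)
$C{\left(m \right)} = m^{2} + 3 m$
$o{\left(l,S \right)} = 144$ ($o{\left(l,S \right)} = \left(8 + 1 \left(3 + 1\right)\right)^{2} = \left(8 + 1 \cdot 4\right)^{2} = \left(8 + 4\right)^{2} = 12^{2} = 144$)
$\frac{1}{73039 + o{\left(-102,199 \right)}} = \frac{1}{73039 + 144} = \frac{1}{73183}$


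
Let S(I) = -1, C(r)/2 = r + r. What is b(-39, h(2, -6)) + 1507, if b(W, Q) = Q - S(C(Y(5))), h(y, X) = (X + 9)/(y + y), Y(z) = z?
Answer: 6035/4 ≈ 1508.8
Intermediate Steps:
C(r) = 4*r (C(r) = 2*(r + r) = 2*(2*r) = 4*r)
h(y, X) = (9 + X)/(2*y) (h(y, X) = (9 + X)/((2*y)) = (9 + X)*(1/(2*y)) = (9 + X)/(2*y))
b(W, Q) = 1 + Q (b(W, Q) = Q - 1*(-1) = Q + 1 = 1 + Q)
b(-39, h(2, -6)) + 1507 = (1 + (½)*(9 - 6)/2) + 1507 = (1 + (½)*(½)*3) + 1507 = (1 + ¾) + 1507 = 7/4 + 1507 = 6035/4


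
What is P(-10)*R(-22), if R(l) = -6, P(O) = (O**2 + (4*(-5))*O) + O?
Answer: -1740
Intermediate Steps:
P(O) = O**2 - 19*O (P(O) = (O**2 - 20*O) + O = O**2 - 19*O)
P(-10)*R(-22) = -10*(-19 - 10)*(-6) = -10*(-29)*(-6) = 290*(-6) = -1740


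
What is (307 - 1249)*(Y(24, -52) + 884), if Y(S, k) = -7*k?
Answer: -1175616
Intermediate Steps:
(307 - 1249)*(Y(24, -52) + 884) = (307 - 1249)*(-7*(-52) + 884) = -942*(364 + 884) = -942*1248 = -1175616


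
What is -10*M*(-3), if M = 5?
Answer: 150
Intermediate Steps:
-10*M*(-3) = -10*5*(-3) = -50*(-3) = 150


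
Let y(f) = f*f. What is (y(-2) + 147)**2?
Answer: 22801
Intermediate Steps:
y(f) = f**2
(y(-2) + 147)**2 = ((-2)**2 + 147)**2 = (4 + 147)**2 = 151**2 = 22801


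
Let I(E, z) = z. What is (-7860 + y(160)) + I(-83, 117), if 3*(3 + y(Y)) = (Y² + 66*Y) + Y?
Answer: 13082/3 ≈ 4360.7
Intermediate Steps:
y(Y) = -3 + Y²/3 + 67*Y/3 (y(Y) = -3 + ((Y² + 66*Y) + Y)/3 = -3 + (Y² + 67*Y)/3 = -3 + (Y²/3 + 67*Y/3) = -3 + Y²/3 + 67*Y/3)
(-7860 + y(160)) + I(-83, 117) = (-7860 + (-3 + (⅓)*160² + (67/3)*160)) + 117 = (-7860 + (-3 + (⅓)*25600 + 10720/3)) + 117 = (-7860 + (-3 + 25600/3 + 10720/3)) + 117 = (-7860 + 36311/3) + 117 = 12731/3 + 117 = 13082/3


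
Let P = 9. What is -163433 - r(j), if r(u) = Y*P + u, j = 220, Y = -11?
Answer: -163554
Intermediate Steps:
r(u) = -99 + u (r(u) = -11*9 + u = -99 + u)
-163433 - r(j) = -163433 - (-99 + 220) = -163433 - 1*121 = -163433 - 121 = -163554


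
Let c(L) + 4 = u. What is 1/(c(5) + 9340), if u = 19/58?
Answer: 58/541507 ≈ 0.00010711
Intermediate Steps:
u = 19/58 (u = 19*(1/58) = 19/58 ≈ 0.32759)
c(L) = -213/58 (c(L) = -4 + 19/58 = -213/58)
1/(c(5) + 9340) = 1/(-213/58 + 9340) = 1/(541507/58) = 58/541507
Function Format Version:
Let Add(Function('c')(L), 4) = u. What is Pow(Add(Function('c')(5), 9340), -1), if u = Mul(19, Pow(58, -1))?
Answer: Rational(58, 541507) ≈ 0.00010711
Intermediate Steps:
u = Rational(19, 58) (u = Mul(19, Rational(1, 58)) = Rational(19, 58) ≈ 0.32759)
Function('c')(L) = Rational(-213, 58) (Function('c')(L) = Add(-4, Rational(19, 58)) = Rational(-213, 58))
Pow(Add(Function('c')(5), 9340), -1) = Pow(Add(Rational(-213, 58), 9340), -1) = Pow(Rational(541507, 58), -1) = Rational(58, 541507)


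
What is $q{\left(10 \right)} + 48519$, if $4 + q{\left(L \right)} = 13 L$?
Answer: $48645$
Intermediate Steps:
$q{\left(L \right)} = -4 + 13 L$
$q{\left(10 \right)} + 48519 = \left(-4 + 13 \cdot 10\right) + 48519 = \left(-4 + 130\right) + 48519 = 126 + 48519 = 48645$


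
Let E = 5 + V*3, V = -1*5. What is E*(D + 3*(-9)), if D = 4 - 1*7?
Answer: 300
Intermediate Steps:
D = -3 (D = 4 - 7 = -3)
V = -5
E = -10 (E = 5 - 5*3 = 5 - 15 = -10)
E*(D + 3*(-9)) = -10*(-3 + 3*(-9)) = -10*(-3 - 27) = -10*(-30) = 300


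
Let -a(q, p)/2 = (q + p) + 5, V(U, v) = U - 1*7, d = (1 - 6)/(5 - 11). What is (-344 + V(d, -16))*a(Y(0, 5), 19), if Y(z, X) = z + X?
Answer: 60929/3 ≈ 20310.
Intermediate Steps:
d = ⅚ (d = -5/(-6) = -5*(-⅙) = ⅚ ≈ 0.83333)
Y(z, X) = X + z
V(U, v) = -7 + U (V(U, v) = U - 7 = -7 + U)
a(q, p) = -10 - 2*p - 2*q (a(q, p) = -2*((q + p) + 5) = -2*((p + q) + 5) = -2*(5 + p + q) = -10 - 2*p - 2*q)
(-344 + V(d, -16))*a(Y(0, 5), 19) = (-344 + (-7 + ⅚))*(-10 - 2*19 - 2*(5 + 0)) = (-344 - 37/6)*(-10 - 38 - 2*5) = -2101*(-10 - 38 - 10)/6 = -2101/6*(-58) = 60929/3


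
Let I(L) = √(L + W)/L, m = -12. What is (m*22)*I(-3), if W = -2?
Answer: 88*I*√5 ≈ 196.77*I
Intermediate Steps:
I(L) = √(-2 + L)/L (I(L) = √(L - 2)/L = √(-2 + L)/L)
(m*22)*I(-3) = (-12*22)*(√(-2 - 3)/(-3)) = -(-88)*√(-5) = -(-88)*I*√5 = 88*I*√5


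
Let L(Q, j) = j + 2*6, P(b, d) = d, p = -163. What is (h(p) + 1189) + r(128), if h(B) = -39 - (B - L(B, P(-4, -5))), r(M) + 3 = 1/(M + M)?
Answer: 337153/256 ≈ 1317.0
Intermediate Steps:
L(Q, j) = 12 + j (L(Q, j) = j + 12 = 12 + j)
r(M) = -3 + 1/(2*M) (r(M) = -3 + 1/(M + M) = -3 + 1/(2*M))
h(B) = -32 - B (h(B) = -39 - (B - (12 - 5)) = -39 - (B - 1*7) = -39 - (B - 7) = -39 - (-7 + B) = -39 + (7 - B) = -32 - B)
(h(p) + 1189) + r(128) = ((-32 - 1*(-163)) + 1189) + (-3 + (½)/128) = ((-32 + 163) + 1189) + (-3 + (½)*(1/128)) = (131 + 1189) + (-3 + 1/256) = 1320 - 767/256 = 337153/256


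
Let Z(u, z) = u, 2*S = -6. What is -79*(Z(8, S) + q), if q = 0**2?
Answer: -632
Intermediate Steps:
S = -3 (S = (1/2)*(-6) = -3)
q = 0
-79*(Z(8, S) + q) = -79*(8 + 0) = -79*8 = -632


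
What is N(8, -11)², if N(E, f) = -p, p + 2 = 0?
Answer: 4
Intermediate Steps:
p = -2 (p = -2 + 0 = -2)
N(E, f) = 2 (N(E, f) = -1*(-2) = 2)
N(8, -11)² = 2² = 4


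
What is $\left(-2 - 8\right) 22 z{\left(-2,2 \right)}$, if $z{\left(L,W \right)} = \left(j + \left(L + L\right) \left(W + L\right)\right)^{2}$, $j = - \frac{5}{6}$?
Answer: $- \frac{1375}{9} \approx -152.78$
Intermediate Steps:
$j = - \frac{5}{6}$ ($j = \left(-5\right) \frac{1}{6} = - \frac{5}{6} \approx -0.83333$)
$z{\left(L,W \right)} = \left(- \frac{5}{6} + 2 L \left(L + W\right)\right)^{2}$ ($z{\left(L,W \right)} = \left(- \frac{5}{6} + \left(L + L\right) \left(W + L\right)\right)^{2} = \left(- \frac{5}{6} + 2 L \left(L + W\right)\right)^{2}$)
$\left(-2 - 8\right) 22 z{\left(-2,2 \right)} = \left(-2 - 8\right) 22 \frac{\left(-5 + 12 \left(-2\right)^{2} + 12 \left(-2\right) 2\right)^{2}}{36} = \left(-10\right) 22 \frac{\left(-5 + 12 \cdot 4 - 48\right)^{2}}{36} = - 220 \frac{\left(-5 + 48 - 48\right)^{2}}{36} = - 220 \frac{\left(-5\right)^{2}}{36} = - 220 \cdot \frac{1}{36} \cdot 25 = \left(-220\right) \frac{25}{36} = - \frac{1375}{9}$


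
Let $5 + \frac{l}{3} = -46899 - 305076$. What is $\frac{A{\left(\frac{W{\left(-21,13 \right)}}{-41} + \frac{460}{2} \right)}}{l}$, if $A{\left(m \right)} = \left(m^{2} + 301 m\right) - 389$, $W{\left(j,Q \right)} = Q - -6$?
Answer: $- \frac{204054163}{1775035140} \approx -0.11496$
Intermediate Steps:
$W{\left(j,Q \right)} = 6 + Q$ ($W{\left(j,Q \right)} = Q + 6 = 6 + Q$)
$A{\left(m \right)} = -389 + m^{2} + 301 m$
$l = -1055940$ ($l = -15 + 3 \left(-46899 - 305076\right) = -15 + 3 \left(-351975\right) = -15 - 1055925 = -1055940$)
$\frac{A{\left(\frac{W{\left(-21,13 \right)}}{-41} + \frac{460}{2} \right)}}{l} = \frac{-389 + \left(\frac{6 + 13}{-41} + \frac{460}{2}\right)^{2} + 301 \left(\frac{6 + 13}{-41} + \frac{460}{2}\right)}{-1055940} = \left(-389 + \left(19 \left(- \frac{1}{41}\right) + 460 \cdot \frac{1}{2}\right)^{2} + 301 \left(19 \left(- \frac{1}{41}\right) + 460 \cdot \frac{1}{2}\right)\right) \left(- \frac{1}{1055940}\right) = \left(-389 + \left(- \frac{19}{41} + 230\right)^{2} + 301 \left(- \frac{19}{41} + 230\right)\right) \left(- \frac{1}{1055940}\right) = \left(-389 + \left(\frac{9411}{41}\right)^{2} + 301 \cdot \frac{9411}{41}\right) \left(- \frac{1}{1055940}\right) = \left(-389 + \frac{88566921}{1681} + \frac{2832711}{41}\right) \left(- \frac{1}{1055940}\right) = \frac{204054163}{1681} \left(- \frac{1}{1055940}\right) = - \frac{204054163}{1775035140}$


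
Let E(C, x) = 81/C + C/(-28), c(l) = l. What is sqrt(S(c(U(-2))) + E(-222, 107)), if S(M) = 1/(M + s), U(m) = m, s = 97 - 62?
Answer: sqrt(554751582)/8547 ≈ 2.7557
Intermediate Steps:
s = 35
E(C, x) = 81/C - C/28 (E(C, x) = 81/C + C*(-1/28) = 81/C - C/28)
S(M) = 1/(35 + M) (S(M) = 1/(M + 35) = 1/(35 + M))
sqrt(S(c(U(-2))) + E(-222, 107)) = sqrt(1/(35 - 2) + (81/(-222) - 1/28*(-222))) = sqrt(1/33 + (81*(-1/222) + 111/14)) = sqrt(1/33 + (-27/74 + 111/14)) = sqrt(1/33 + 1959/259) = sqrt(64906/8547) = sqrt(554751582)/8547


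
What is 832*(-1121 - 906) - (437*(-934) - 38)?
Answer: -1278268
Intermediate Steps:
832*(-1121 - 906) - (437*(-934) - 38) = 832*(-2027) - (-408158 - 38) = -1686464 - 1*(-408196) = -1686464 + 408196 = -1278268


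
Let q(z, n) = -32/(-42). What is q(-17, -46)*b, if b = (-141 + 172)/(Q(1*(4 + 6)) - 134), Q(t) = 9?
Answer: -496/2625 ≈ -0.18895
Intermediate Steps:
q(z, n) = 16/21 (q(z, n) = -32*(-1/42) = 16/21)
b = -31/125 (b = (-141 + 172)/(9 - 134) = 31/(-125) = 31*(-1/125) = -31/125 ≈ -0.24800)
q(-17, -46)*b = (16/21)*(-31/125) = -496/2625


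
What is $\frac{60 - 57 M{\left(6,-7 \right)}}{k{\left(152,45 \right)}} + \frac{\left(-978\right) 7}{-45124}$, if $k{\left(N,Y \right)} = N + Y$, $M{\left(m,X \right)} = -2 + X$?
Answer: $\frac{13602357}{4444714} \approx 3.0603$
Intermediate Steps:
$\frac{60 - 57 M{\left(6,-7 \right)}}{k{\left(152,45 \right)}} + \frac{\left(-978\right) 7}{-45124} = \frac{60 - 57 \left(-2 - 7\right)}{152 + 45} + \frac{\left(-978\right) 7}{-45124} = \frac{60 - -513}{197} - - \frac{3423}{22562} = \left(60 + 513\right) \frac{1}{197} + \frac{3423}{22562} = 573 \cdot \frac{1}{197} + \frac{3423}{22562} = \frac{573}{197} + \frac{3423}{22562} = \frac{13602357}{4444714}$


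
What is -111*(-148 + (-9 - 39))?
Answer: 21756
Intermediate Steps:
-111*(-148 + (-9 - 39)) = -111*(-148 - 48) = -111*(-196) = -1*(-21756) = 21756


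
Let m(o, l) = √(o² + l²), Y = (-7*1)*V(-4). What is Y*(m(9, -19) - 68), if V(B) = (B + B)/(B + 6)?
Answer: -1904 + 28*√442 ≈ -1315.3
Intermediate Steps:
V(B) = 2*B/(6 + B) (V(B) = (2*B)/(6 + B) = 2*B/(6 + B))
Y = 28 (Y = (-7*1)*(2*(-4)/(6 - 4)) = -14*(-4)/2 = -7*(-4) = 28)
m(o, l) = √(l² + o²)
Y*(m(9, -19) - 68) = 28*(√((-19)² + 9²) - 68) = 28*(√(361 + 81) - 68) = 28*(√442 - 68) = 28*(-68 + √442) = -1904 + 28*√442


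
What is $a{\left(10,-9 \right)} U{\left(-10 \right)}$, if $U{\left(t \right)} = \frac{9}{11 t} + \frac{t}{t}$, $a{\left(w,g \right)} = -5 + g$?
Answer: $- \frac{707}{55} \approx -12.855$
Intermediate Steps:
$U{\left(t \right)} = 1 + \frac{9}{11 t}$ ($U{\left(t \right)} = 9 \frac{1}{11 t} + 1 = \frac{9}{11 t} + 1 = 1 + \frac{9}{11 t}$)
$a{\left(10,-9 \right)} U{\left(-10 \right)} = \left(-5 - 9\right) \frac{\frac{9}{11} - 10}{-10} = - 14 \left(\left(- \frac{1}{10}\right) \left(- \frac{101}{11}\right)\right) = \left(-14\right) \frac{101}{110} = - \frac{707}{55}$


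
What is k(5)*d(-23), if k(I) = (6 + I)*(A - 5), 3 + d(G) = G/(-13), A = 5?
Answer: 0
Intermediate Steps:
d(G) = -3 - G/13 (d(G) = -3 + G/(-13) = -3 + G*(-1/13) = -3 - G/13)
k(I) = 0 (k(I) = (6 + I)*(5 - 5) = (6 + I)*0 = 0)
k(5)*d(-23) = 0*(-3 - 1/13*(-23)) = 0*(-3 + 23/13) = 0*(-16/13) = 0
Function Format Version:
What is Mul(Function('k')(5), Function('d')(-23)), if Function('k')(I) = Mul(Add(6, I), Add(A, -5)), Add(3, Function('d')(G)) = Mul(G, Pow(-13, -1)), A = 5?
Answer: 0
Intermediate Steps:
Function('d')(G) = Add(-3, Mul(Rational(-1, 13), G)) (Function('d')(G) = Add(-3, Mul(G, Pow(-13, -1))) = Add(-3, Mul(G, Rational(-1, 13))) = Add(-3, Mul(Rational(-1, 13), G)))
Function('k')(I) = 0 (Function('k')(I) = Mul(Add(6, I), Add(5, -5)) = Mul(Add(6, I), 0) = 0)
Mul(Function('k')(5), Function('d')(-23)) = Mul(0, Add(-3, Mul(Rational(-1, 13), -23))) = Mul(0, Add(-3, Rational(23, 13))) = Mul(0, Rational(-16, 13)) = 0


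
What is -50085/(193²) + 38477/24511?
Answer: 1065266/4730623 ≈ 0.22519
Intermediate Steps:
-50085/(193²) + 38477/24511 = -50085/37249 + 38477*(1/24511) = -50085*1/37249 + 38477/24511 = -50085/37249 + 38477/24511 = 1065266/4730623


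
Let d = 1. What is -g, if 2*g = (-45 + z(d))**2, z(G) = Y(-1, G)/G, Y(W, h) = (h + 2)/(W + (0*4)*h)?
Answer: -1152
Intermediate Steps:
Y(W, h) = (2 + h)/W (Y(W, h) = (2 + h)/(W + 0*h) = (2 + h)/(W + 0) = (2 + h)/W)
z(G) = (-2 - G)/G (z(G) = ((2 + G)/(-1))/G = (-(2 + G))/G = (-2 - G)/G)
g = 1152 (g = (-45 + (-2 - 1*1)/1)**2/2 = (-45 + 1*(-2 - 1))**2/2 = (-45 + 1*(-3))**2/2 = (-45 - 3)**2/2 = (1/2)*(-48)**2 = (1/2)*2304 = 1152)
-g = -1*1152 = -1152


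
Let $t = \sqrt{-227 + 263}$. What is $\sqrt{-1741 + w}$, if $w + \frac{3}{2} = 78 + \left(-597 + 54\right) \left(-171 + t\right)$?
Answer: $\frac{7 \sqrt{7178}}{2} \approx 296.53$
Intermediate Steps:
$t = 6$ ($t = \sqrt{36} = 6$)
$w = \frac{179343}{2}$ ($w = - \frac{3}{2} + \left(78 + \left(-597 + 54\right) \left(-171 + 6\right)\right) = - \frac{3}{2} + \left(78 - -89595\right) = - \frac{3}{2} + \left(78 + 89595\right) = - \frac{3}{2} + 89673 = \frac{179343}{2} \approx 89672.0$)
$\sqrt{-1741 + w} = \sqrt{-1741 + \frac{179343}{2}} = \sqrt{\frac{175861}{2}} = \frac{7 \sqrt{7178}}{2}$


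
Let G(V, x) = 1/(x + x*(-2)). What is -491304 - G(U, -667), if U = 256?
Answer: -327699769/667 ≈ -4.9130e+5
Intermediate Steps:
G(V, x) = -1/x (G(V, x) = 1/(x - 2*x) = 1/(-x) = -1/x)
-491304 - G(U, -667) = -491304 - (-1)/(-667) = -491304 - (-1)*(-1)/667 = -491304 - 1*1/667 = -491304 - 1/667 = -327699769/667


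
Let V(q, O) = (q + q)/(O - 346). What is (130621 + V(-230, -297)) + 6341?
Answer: 88067026/643 ≈ 1.3696e+5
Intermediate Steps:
V(q, O) = 2*q/(-346 + O) (V(q, O) = (2*q)/(-346 + O) = 2*q/(-346 + O))
(130621 + V(-230, -297)) + 6341 = (130621 + 2*(-230)/(-346 - 297)) + 6341 = (130621 + 2*(-230)/(-643)) + 6341 = (130621 + 2*(-230)*(-1/643)) + 6341 = (130621 + 460/643) + 6341 = 83989763/643 + 6341 = 88067026/643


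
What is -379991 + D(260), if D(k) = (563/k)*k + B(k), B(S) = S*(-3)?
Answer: -380208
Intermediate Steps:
B(S) = -3*S
D(k) = 563 - 3*k (D(k) = (563/k)*k - 3*k = 563 - 3*k)
-379991 + D(260) = -379991 + (563 - 3*260) = -379991 + (563 - 780) = -379991 - 217 = -380208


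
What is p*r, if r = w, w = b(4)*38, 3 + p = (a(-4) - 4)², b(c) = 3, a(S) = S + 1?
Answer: 5244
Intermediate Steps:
a(S) = 1 + S
p = 46 (p = -3 + ((1 - 4) - 4)² = -3 + (-3 - 4)² = -3 + (-7)² = -3 + 49 = 46)
w = 114 (w = 3*38 = 114)
r = 114
p*r = 46*114 = 5244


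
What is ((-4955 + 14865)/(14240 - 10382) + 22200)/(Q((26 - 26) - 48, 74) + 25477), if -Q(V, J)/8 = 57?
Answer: 42828755/48265509 ≈ 0.88736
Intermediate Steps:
Q(V, J) = -456 (Q(V, J) = -8*57 = -456)
((-4955 + 14865)/(14240 - 10382) + 22200)/(Q((26 - 26) - 48, 74) + 25477) = ((-4955 + 14865)/(14240 - 10382) + 22200)/(-456 + 25477) = (9910/3858 + 22200)/25021 = (9910*(1/3858) + 22200)*(1/25021) = (4955/1929 + 22200)*(1/25021) = (42828755/1929)*(1/25021) = 42828755/48265509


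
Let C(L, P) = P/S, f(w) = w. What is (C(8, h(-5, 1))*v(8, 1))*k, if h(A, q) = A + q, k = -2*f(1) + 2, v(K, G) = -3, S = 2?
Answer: 0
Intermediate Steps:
k = 0 (k = -2*1 + 2 = -2 + 2 = 0)
C(L, P) = P/2
(C(8, h(-5, 1))*v(8, 1))*k = (((-5 + 1)/2)*(-3))*0 = (((½)*(-4))*(-3))*0 = -2*(-3)*0 = 6*0 = 0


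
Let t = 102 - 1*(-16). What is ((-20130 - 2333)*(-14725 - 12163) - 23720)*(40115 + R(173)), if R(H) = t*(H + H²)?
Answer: 2169520633183024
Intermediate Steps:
t = 118 (t = 102 + 16 = 118)
R(H) = 118*H + 118*H² (R(H) = 118*(H + H²) = 118*H + 118*H²)
((-20130 - 2333)*(-14725 - 12163) - 23720)*(40115 + R(173)) = ((-20130 - 2333)*(-14725 - 12163) - 23720)*(40115 + 118*173*(1 + 173)) = (-22463*(-26888) - 23720)*(40115 + 118*173*174) = (603985144 - 23720)*(40115 + 3552036) = 603961424*3592151 = 2169520633183024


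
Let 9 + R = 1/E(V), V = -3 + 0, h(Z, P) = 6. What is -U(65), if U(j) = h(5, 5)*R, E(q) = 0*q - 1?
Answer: 60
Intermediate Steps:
V = -3
E(q) = -1 (E(q) = 0 - 1 = -1)
R = -10 (R = -9 + 1/(-1) = -9 - 1 = -10)
U(j) = -60 (U(j) = 6*(-10) = -60)
-U(65) = -1*(-60) = 60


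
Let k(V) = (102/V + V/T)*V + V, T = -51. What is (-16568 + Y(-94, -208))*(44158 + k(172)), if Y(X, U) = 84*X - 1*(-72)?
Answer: -54551439616/51 ≈ -1.0696e+9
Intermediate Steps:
Y(X, U) = 72 + 84*X (Y(X, U) = 84*X + 72 = 72 + 84*X)
k(V) = V + V*(102/V - V/51) (k(V) = (102/V + V/(-51))*V + V = (102/V + V*(-1/51))*V + V = (102/V - V/51)*V + V = V*(102/V - V/51) + V = V + V*(102/V - V/51))
(-16568 + Y(-94, -208))*(44158 + k(172)) = (-16568 + (72 + 84*(-94)))*(44158 + (102 + 172 - 1/51*172²)) = (-16568 + (72 - 7896))*(44158 + (102 + 172 - 1/51*29584)) = (-16568 - 7824)*(44158 + (102 + 172 - 29584/51)) = -24392*(44158 - 15610/51) = -24392*2236448/51 = -54551439616/51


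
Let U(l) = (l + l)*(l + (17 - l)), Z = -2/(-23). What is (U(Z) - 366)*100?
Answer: -835000/23 ≈ -36304.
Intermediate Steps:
Z = 2/23 (Z = -2*(-1/23) = 2/23 ≈ 0.086957)
U(l) = 34*l (U(l) = (2*l)*17 = 34*l)
(U(Z) - 366)*100 = (34*(2/23) - 366)*100 = (68/23 - 366)*100 = -8350/23*100 = -835000/23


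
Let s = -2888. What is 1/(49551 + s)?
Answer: 1/46663 ≈ 2.1430e-5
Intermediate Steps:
1/(49551 + s) = 1/(49551 - 2888) = 1/46663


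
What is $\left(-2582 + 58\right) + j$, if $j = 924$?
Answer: $-1600$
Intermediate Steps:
$\left(-2582 + 58\right) + j = \left(-2582 + 58\right) + 924 = -2524 + 924 = -1600$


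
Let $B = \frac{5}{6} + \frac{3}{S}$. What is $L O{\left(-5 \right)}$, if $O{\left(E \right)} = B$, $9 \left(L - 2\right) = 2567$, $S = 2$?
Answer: $\frac{18095}{27} \approx 670.19$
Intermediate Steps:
$L = \frac{2585}{9}$ ($L = 2 + \frac{1}{9} \cdot 2567 = 2 + \frac{2567}{9} = \frac{2585}{9} \approx 287.22$)
$B = \frac{7}{3}$ ($B = \frac{5}{6} + \frac{3}{2} = \frac{7}{3} \approx 2.3333$)
$O{\left(E \right)} = \frac{7}{3}$
$L O{\left(-5 \right)} = \frac{2585}{9} \cdot \frac{7}{3} = \frac{18095}{27}$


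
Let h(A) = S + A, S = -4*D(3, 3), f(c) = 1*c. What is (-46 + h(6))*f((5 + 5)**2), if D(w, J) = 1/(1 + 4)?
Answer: -4080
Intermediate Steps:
D(w, J) = 1/5
f(c) = c
S = -4/5 (S = -4*1/5 = -4/5 ≈ -0.80000)
h(A) = -4/5 + A
(-46 + h(6))*f((5 + 5)**2) = (-46 + (-4/5 + 6))*(5 + 5)**2 = (-46 + 26/5)*10**2 = -204/5*100 = -4080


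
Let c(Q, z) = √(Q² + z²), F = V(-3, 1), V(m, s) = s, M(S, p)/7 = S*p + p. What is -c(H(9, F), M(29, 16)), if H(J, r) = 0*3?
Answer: -3360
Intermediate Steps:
M(S, p) = 7*p + 7*S*p (M(S, p) = 7*(S*p + p) = 7*(p + S*p) = 7*p + 7*S*p)
F = 1
H(J, r) = 0
-c(H(9, F), M(29, 16)) = -√(0² + (7*16*(1 + 29))²) = -√(0 + (7*16*30)²) = -√(0 + 3360²) = -√(0 + 11289600) = -√11289600 = -1*3360 = -3360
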